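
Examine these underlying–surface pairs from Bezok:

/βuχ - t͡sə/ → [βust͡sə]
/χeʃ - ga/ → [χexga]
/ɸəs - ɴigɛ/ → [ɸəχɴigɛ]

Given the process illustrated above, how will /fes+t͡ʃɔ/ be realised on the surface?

The data show regressive place assimilation: /χ/ → [s] before /t͡s/; /ʃ/ → [x] before /g/; /s/ → [χ] before /ɴ/. In each pair only place changes, matching the following consonant, while manner and voice stay constant.
The rule targets /s/ (voiceless alveolar fricative), which sits before the trigger /t͡ʃ/ (postalveolar).
A voiceless postalveolar fricative is [ʃ], so the surface segment is [ʃ].

[feʃt͡ʃɔ]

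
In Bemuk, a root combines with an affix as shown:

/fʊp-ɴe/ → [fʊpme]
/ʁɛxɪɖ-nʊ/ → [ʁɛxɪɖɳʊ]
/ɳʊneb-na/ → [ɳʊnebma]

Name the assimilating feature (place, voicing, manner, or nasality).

Comparing underlying and surface forms, /ɴ/ → [m] is the alternation; the neighbouring /p/ is constant.
The change uvular → bilabial matches the place of the preceding /p/, identifying this as place assimilation.
The other alternating forms pattern the same way: /n/ → [ɳ] after /ɖ/ (alveolar → retroflex, matching retroflex); /n/ → [m] after /b/ (alveolar → bilabial, matching bilabial) — only place changes, and always toward the preceding segment.

place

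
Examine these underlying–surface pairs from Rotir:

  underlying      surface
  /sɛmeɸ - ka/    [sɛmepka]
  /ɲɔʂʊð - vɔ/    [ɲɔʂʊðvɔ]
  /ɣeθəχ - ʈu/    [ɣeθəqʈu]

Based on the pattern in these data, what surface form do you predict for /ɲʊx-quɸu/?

[ɲʊkquɸu]

The data show regressive manner assimilation: /ɸ/ → [p] before /k/; /χ/ → [q] before /ʈ/. In each pair only manner changes, matching the following consonant, while place and voice stay constant.
Nothing changes in [ɲɔʂʊðvɔ]: there the adjacent consonants already agree in manner (/ð/ and /v/ are both fricatives), so this form is consistent with the same rule.
/x/ is a voiceless velar fricative. The following trigger /q/ is a stop, so /x/ must become a stop as well.
Changing only its manner to stop gives [k] — the voiceless velar stop.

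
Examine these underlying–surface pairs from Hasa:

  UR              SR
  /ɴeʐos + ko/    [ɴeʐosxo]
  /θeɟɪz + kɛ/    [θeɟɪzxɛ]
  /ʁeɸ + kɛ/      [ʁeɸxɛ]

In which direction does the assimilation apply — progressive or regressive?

progressive

The segment that alternates is /k/, which surfaces as [x] when adjacent to /s/.
The change stop → fricative matches the manner of the preceding /s/, identifying this as manner assimilation.
Checking the remaining alternations: /k/ → [x] after /z/ (stop → fricative, matching a fricative); /k/ → [x] after /ɸ/ (stop → fricative, matching a fricative) — only manner changes, and always toward the preceding segment.
The trigger is the preceding segment, so the direction is progressive (perseverative).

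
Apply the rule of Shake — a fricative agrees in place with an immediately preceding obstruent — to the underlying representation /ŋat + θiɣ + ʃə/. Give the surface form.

/θ/ is a voiceless dental fricative. The preceding trigger /t/ is alveolar, so /θ/ must become alveolar as well.
Changing only its place to alveolar gives [s] — the voiceless alveolar fricative.
At the second juncture, /ʃ/ likewise becomes [x] adjacent to /ɣ/.

[ŋatsiɣxə]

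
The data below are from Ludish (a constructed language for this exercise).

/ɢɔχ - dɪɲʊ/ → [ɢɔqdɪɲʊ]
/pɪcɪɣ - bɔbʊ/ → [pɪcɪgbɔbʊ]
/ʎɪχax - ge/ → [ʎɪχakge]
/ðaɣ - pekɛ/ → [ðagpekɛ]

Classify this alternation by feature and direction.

Underlying /χ/ is realised as [q] next to /d/; /d/ itself does not change.
The change fricative → stop matches the manner of the following /d/, identifying this as manner assimilation.
Place and voice are unchanged, so the assimilation is partial, not total.
The same holds elsewhere in the data: /ɣ/ → [g] before /b/ (fricative → stop, matching a stop); /x/ → [k] before /g/ (fricative → stop, matching a stop); /ɣ/ → [g] before /p/ (fricative → stop, matching a stop) — only manner changes, and always toward the following segment.
Since the segment that changes precedes the conditioning segment, the assimilation is regressive.

regressive manner assimilation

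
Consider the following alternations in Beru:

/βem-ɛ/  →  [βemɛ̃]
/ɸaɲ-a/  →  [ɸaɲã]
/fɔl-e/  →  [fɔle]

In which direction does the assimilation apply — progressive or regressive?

The vowel /ɛ/ surfaces as nasalised [ɛ̃] next to the preceding nasal /m/ — it has acquired the [+nasal] feature of its neighbour.
Likewise in the remaining data: /a/ → [ã] after /ɲ/ — each time a vowel is nasalised next to a preceding nasal.
No change occurs in [fɔle] because the vowel at the boundary is adjacent to an oral consonant, not a nasal (/e/ next to /l/).
Because the conditioning nasal is to the left of the vowel that changes, the process is progressive (perseverative).

progressive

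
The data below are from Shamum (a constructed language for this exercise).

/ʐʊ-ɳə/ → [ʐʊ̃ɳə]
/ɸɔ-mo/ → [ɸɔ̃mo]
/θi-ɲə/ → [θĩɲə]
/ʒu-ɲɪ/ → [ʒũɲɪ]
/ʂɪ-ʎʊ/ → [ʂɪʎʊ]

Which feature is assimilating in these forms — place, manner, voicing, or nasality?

nasality

The vowel /ʊ/ surfaces as nasalised [ʊ̃] next to the following nasal /ɳ/ — it has acquired the [+nasal] feature of its neighbour.
Likewise in the remaining data: /ɔ/ → [ɔ̃] before /m/; /i/ → [ĩ] before /ɲ/; /u/ → [ũ] before /ɲ/ — each time a vowel is nasalised next to a following nasal.
No change occurs in [ʂɪʎʊ] because the vowel at the boundary is adjacent to an oral consonant, not a nasal (/ɪ/ next to /ʎ/).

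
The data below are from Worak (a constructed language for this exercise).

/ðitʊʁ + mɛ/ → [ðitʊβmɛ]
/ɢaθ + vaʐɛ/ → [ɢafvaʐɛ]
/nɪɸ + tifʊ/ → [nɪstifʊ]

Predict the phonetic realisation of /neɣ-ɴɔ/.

The data show regressive place assimilation: /ʁ/ → [β] before /m/; /θ/ → [f] before /v/; /ɸ/ → [s] before /t/. In each pair only place changes, matching the following consonant, while manner and voice stay constant.
The rule targets /ɣ/ (voiced velar fricative), which sits before the trigger /ɴ/ (uvular).
Changing only its place to uvular gives [ʁ] — the voiced uvular fricative.

[neʁɴɔ]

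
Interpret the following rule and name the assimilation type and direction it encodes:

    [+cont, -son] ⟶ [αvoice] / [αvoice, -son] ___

progressive voicing assimilation

The rule copies [voice] from the environment onto the target, so the assimilating feature is voicing.
Since the environment is written before the underscore, the trigger precedes the target; the direction is progressive.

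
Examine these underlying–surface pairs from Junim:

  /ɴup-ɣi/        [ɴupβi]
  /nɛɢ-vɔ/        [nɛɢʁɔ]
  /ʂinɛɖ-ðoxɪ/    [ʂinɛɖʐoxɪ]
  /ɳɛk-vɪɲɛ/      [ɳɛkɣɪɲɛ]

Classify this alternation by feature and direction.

progressive place assimilation

Comparing underlying and surface forms, /ɣ/ → [β] is the alternation; the neighbouring /p/ is constant.
/ɣ/ is velar while /p/ is bilabial; the output [β] is bilabial, matching the trigger — so the feature that spreads is place.
Manner and voice are unchanged, so the assimilation is partial, not total.
Checking the remaining alternations: /v/ → [ʁ] after /ɢ/ (labiodental → uvular, matching uvular); /ð/ → [ʐ] after /ɖ/ (dental → retroflex, matching retroflex); /v/ → [ɣ] after /k/ (labiodental → velar, matching velar) — only place changes, and always toward the preceding segment.
Since the segment that changes follows the conditioning segment, the assimilation is progressive.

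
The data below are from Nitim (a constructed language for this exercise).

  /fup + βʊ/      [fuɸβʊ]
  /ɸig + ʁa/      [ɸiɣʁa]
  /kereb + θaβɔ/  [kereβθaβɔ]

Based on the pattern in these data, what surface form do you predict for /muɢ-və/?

The data show regressive manner assimilation: /p/ → [ɸ] before /β/; /g/ → [ɣ] before /ʁ/; /b/ → [β] before /θ/. In each pair only manner changes, matching the following consonant, while place and voice stay constant.
/ɢ/ is a voiced uvular stop. The following trigger /v/ is a fricative, so /ɢ/ must become a fricative as well.
Changing only its manner to fricative gives [ʁ] — the voiced uvular fricative.

[muʁvə]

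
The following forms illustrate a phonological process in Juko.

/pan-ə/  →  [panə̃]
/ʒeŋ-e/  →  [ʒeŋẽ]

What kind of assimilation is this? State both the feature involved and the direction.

progressive nasality assimilation (vowel nasalisation)

The vowel /ə/ surfaces as nasalised [ə̃] next to the preceding nasal /n/ — it has acquired the [+nasal] feature of its neighbour.
Likewise in the remaining data: /e/ → [ẽ] after /ŋ/ — each time a vowel is nasalised next to a preceding nasal.
Because the conditioning nasal is to the left of the vowel that changes, the process is progressive (perseverative).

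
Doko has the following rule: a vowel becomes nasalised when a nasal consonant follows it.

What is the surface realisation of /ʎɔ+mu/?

[ʎɔ̃mu]

/ɔ/ sits next to the nasal /m/ and is therefore nasalised to [ɔ̃].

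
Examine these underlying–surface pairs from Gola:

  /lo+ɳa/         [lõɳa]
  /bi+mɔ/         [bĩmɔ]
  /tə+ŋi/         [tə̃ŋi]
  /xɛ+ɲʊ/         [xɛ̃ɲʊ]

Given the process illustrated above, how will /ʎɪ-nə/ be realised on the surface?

The data show regressive nasality assimilation (vowel nasalisation): /o/ → [õ] before /ɳ/; /i/ → [ĩ] before /m/; /ə/ → [ə̃] before /ŋ/; /ɛ/ → [ɛ̃] before /ɲ/ — a vowel is nasalised by an immediately following nasal consonant.
The vowel /ɪ/ is adjacent to the following nasal /n/, so it acquires [+nasal] and surfaces as [ɪ̃].

[ʎɪ̃nə]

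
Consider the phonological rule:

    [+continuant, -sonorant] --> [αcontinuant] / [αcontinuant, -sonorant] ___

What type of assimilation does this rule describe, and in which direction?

progressive manner assimilation

The shared variable α links the value of [continuant] on the target to that of the neighbouring obstruent. [continuant] distinguishes stops from fricatives — a manner-of-articulation feature — so this is manner assimilation.
Since the environment is written before the underscore, the trigger precedes the target; the direction is progressive.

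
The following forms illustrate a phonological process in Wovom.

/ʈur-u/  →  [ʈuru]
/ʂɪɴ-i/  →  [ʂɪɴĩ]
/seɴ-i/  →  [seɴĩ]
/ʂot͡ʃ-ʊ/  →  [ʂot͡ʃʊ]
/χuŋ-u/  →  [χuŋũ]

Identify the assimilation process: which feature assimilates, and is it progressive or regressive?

The vowel /i/ surfaces as nasalised [ĩ] next to the preceding nasal /ɴ/ — it has acquired the [+nasal] feature of its neighbour.
Likewise in the remaining data: /u/ → [ũ] after /ŋ/ — each time a vowel is nasalised next to a preceding nasal.
No change occurs in [ʈuru], [ʂot͡ʃʊ] because the vowel at the boundary is adjacent to an oral consonant, not a nasal (/u/ next to /r/; /ʊ/ next to /t͡ʃ/).
Because the conditioning nasal is to the left of the vowel that changes, the process is progressive (perseverative).

progressive nasality assimilation (vowel nasalisation)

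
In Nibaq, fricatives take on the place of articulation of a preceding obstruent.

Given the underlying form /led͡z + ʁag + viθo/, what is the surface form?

/ʁ/ is a voiced uvular fricative. The preceding trigger /d͡z/ is alveolar, so /ʁ/ must become alveolar as well.
The voiced alveolar fricative is [z], so /ʁ/ → [z].
The same rule applies at the second boundary: /v/ → [ɣ] next to /g/.

[led͡zzagɣiθo]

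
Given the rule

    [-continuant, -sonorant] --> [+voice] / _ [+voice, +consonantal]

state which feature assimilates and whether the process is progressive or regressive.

The target ([-continuant, -sonorant], stops) acquires [+voice] next to a voiced consonant ([+voice, +consonantal]) — it takes on the voicing of its neighbour, so the feature that spreads is voicing.
Since the environment is written after the underscore, the trigger follows the target; the direction is regressive.

regressive voicing assimilation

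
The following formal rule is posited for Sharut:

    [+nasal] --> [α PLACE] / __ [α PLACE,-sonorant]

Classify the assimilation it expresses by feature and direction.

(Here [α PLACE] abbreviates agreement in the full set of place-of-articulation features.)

The rule copies the place features (abbreviated [PLACE]) from the environment onto the target, so the assimilating feature is place.
The conditioning segment sits to the right of the focus bar, meaning the trigger follows the segment that changes — regressive assimilation.

regressive place assimilation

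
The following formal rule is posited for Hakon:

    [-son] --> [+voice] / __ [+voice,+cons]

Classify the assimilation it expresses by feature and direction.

The target ([-son], obstruents) acquires [+voice] next to a voiced consonant ([+voice,+cons]) — it takes on the voicing of its neighbour, so the feature that spreads is voicing.
Since the environment is written after the underscore, the trigger follows the target; the direction is regressive.

regressive voicing assimilation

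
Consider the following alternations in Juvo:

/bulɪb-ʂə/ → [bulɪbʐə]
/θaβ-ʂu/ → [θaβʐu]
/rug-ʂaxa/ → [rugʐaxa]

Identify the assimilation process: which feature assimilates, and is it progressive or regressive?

The segment that alternates is /ʂ/, which surfaces as [ʐ] when adjacent to /b/.
/ʂ/ is voiceless while /b/ is voiced; the output [ʐ] is voiced, matching the trigger — so the feature that spreads is voicing.
Place and manner are unchanged, so the assimilation is partial, not total.
The other alternating forms pattern the same way: /ʂ/ → [ʐ] after /β/ (voiceless → voiced, matching voiced); /ʂ/ → [ʐ] after /g/ (voiceless → voiced, matching voiced) — only voicing changes, and always toward the preceding segment.
The trigger is the preceding segment, so the direction is progressive (perseverative).

progressive voicing assimilation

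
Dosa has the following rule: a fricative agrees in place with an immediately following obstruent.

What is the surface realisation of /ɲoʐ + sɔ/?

/ʐ/ is a voiced retroflex fricative. The following trigger /s/ is alveolar, so /ʐ/ must become alveolar as well.
Changing only its place to alveolar gives [z] — the voiced alveolar fricative.

[ɲozsɔ]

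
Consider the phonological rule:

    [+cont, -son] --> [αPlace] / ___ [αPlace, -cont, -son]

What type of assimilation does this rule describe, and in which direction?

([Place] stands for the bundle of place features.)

The shared variable α links the value of the place features (abbreviated [Place]) on the target to the same value on the neighbouring segment, so place is the feature that assimilates.
Since the environment is written after the underscore, the trigger follows the target; the direction is regressive.

regressive place assimilation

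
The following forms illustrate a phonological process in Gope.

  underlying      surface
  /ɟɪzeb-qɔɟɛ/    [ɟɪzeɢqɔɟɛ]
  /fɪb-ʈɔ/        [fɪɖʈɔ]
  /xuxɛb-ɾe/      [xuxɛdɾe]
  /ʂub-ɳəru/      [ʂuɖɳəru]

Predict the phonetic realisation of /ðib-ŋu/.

[ðigŋu]

The data show regressive place assimilation: /b/ → [ɢ] before /q/; /b/ → [ɖ] before /ʈ/; /b/ → [d] before /ɾ/; /b/ → [ɖ] before /ɳ/. In each pair only place changes, matching the following consonant, while manner and voice stay constant.
/b/ is a voiced bilabial stop. The following trigger /ŋ/ is velar, so /b/ must become velar as well.
The voiced velar stop is [g], so /b/ → [g].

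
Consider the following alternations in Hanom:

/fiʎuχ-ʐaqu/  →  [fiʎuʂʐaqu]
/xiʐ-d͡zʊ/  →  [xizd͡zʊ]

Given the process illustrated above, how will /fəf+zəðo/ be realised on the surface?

The data show regressive place assimilation: /χ/ → [ʂ] before /ʐ/; /ʐ/ → [z] before /d͡z/. In each pair only place changes, matching the following consonant, while manner and voice stay constant.
/f/ is a voiceless labiodental fricative. The following trigger /z/ is alveolar, so /f/ must become alveolar as well.
Changing only its place to alveolar gives [s] — the voiceless alveolar fricative.

[fəszəðo]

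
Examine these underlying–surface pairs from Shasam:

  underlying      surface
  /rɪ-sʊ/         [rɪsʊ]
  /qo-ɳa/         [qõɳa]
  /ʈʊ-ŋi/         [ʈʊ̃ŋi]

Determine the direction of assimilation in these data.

regressive

The vowel /o/ surfaces as nasalised [õ] next to the following nasal /ɳ/ — it has acquired the [+nasal] feature of its neighbour.
The other form shows the same pattern: /ʊ/ → [ʊ̃] before /ŋ/ — each time a vowel is nasalised next to a following nasal.
No change occurs in [rɪsʊ] because the vowel at the boundary is adjacent to an oral consonant, not a nasal (/ɪ/ next to /s/).
Because the conditioning nasal is to the right of the vowel that changes, the process is regressive (anticipatory).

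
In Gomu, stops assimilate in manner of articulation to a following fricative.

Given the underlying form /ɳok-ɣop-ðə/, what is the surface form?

[ɳoxɣoɸðə]

/k/ is a voiceless velar stop. The following trigger /ɣ/ is a fricative, so /k/ must become a fricative as well.
A voiceless velar fricative is [x], so the surface segment is [x].
The same rule applies at the second boundary: /p/ → [ɸ] next to /ð/.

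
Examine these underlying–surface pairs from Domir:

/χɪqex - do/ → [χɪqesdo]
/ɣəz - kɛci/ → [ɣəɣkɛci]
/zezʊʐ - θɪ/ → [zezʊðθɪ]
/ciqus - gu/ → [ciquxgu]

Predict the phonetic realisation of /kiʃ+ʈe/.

The data show regressive place assimilation: /x/ → [s] before /d/; /z/ → [ɣ] before /k/; /ʐ/ → [ð] before /θ/; /s/ → [x] before /g/. In each pair only place changes, matching the following consonant, while manner and voice stay constant.
The rule targets /ʃ/ (voiceless postalveolar fricative), which sits before the trigger /ʈ/ (retroflex).
A voiceless retroflex fricative is [ʂ], so the surface segment is [ʂ].

[kiʂʈe]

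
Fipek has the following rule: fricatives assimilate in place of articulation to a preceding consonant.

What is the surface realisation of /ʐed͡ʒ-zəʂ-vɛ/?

The rule targets /z/ (voiced alveolar fricative), which sits after the trigger /d͡ʒ/ (postalveolar).
A voiced postalveolar fricative is [ʒ], so the surface segment is [ʒ].
The same rule applies at the second boundary: /v/ → [ʐ] next to /ʂ/.

[ʐed͡ʒʒəʂʐɛ]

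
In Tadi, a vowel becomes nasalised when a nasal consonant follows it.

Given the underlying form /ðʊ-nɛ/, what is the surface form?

[ðʊ̃nɛ]

The vowel /ʊ/ is adjacent to the following nasal /n/, so it acquires [+nasal] and surfaces as [ʊ̃].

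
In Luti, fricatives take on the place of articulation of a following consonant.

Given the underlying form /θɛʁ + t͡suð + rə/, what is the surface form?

[θɛzt͡suzrə]

The rule targets /ʁ/ (voiced uvular fricative), which sits before the trigger /t͡s/ (alveolar).
Changing only its place to alveolar gives [z] — the voiced alveolar fricative.
At the second juncture, /ð/ likewise becomes [z] adjacent to /r/.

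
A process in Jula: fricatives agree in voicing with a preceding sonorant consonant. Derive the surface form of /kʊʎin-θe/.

/θ/ is a voiceless dental fricative. The preceding trigger /n/ is voiced, so /θ/ must become voiced as well.
A voiced dental fricative is [ð], so the surface segment is [ð].

[kʊʎinðe]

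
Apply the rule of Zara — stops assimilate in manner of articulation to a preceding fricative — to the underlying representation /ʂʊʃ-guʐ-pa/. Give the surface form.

The rule targets /g/ (voiced velar stop), which sits after the trigger /ʃ/ (fricative).
A voiced velar fricative is [ɣ], so the surface segment is [ɣ].
At the second juncture, /p/ likewise becomes [ɸ] adjacent to /ʐ/.

[ʂʊʃɣuʐɸa]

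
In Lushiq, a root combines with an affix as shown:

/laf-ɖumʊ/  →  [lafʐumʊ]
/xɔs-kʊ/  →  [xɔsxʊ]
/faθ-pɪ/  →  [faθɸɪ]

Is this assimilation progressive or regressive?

Underlying /ɖ/ is realised as [ʐ] next to /f/; /f/ itself does not change.
The change stop → fricative matches the manner of the preceding /f/, identifying this as manner assimilation.
Checking the remaining alternations: /k/ → [x] after /s/ (stop → fricative, matching a fricative); /p/ → [ɸ] after /θ/ (stop → fricative, matching a fricative) — only manner changes, and always toward the preceding segment.
Since the segment that changes follows the conditioning segment, the assimilation is progressive.

progressive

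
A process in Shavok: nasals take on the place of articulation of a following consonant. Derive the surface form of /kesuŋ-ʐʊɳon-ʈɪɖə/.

The rule targets /ŋ/ (voiced velar nasal), which sits before the trigger /ʐ/ (retroflex).
Changing only its place to retroflex gives [ɳ] — the voiced retroflex nasal.
The same rule applies at the second boundary: /n/ → [ɳ] next to /ʈ/.

[kesuɳʐʊɳoɳʈɪɖə]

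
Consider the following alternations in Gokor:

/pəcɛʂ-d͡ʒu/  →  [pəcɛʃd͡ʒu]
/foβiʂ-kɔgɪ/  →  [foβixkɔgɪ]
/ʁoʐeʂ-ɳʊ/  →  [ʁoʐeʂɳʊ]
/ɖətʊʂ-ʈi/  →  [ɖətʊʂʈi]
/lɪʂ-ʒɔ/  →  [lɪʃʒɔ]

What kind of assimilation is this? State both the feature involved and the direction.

regressive place assimilation

Comparing underlying and surface forms, /ʂ/ → [ʃ] is the alternation; the neighbouring /d͡ʒ/ is constant.
/ʂ/ is retroflex while /d͡ʒ/ is postalveolar; the output [ʃ] is postalveolar, matching the trigger — so the feature that spreads is place.
Manner and voice are unchanged, so the assimilation is partial, not total.
The other alternating forms pattern the same way: /ʂ/ → [x] before /k/ (retroflex → velar, matching velar); /ʂ/ → [ʃ] before /ʒ/ (retroflex → postalveolar, matching postalveolar) — only place changes, and always toward the following segment.
Nothing changes in [ʁoʐeʂɳʊ], [ɖətʊʂʈi]: there the adjacent consonants already agree in place (/ʂ/ and /ɳ/ are both retroflex; /ʂ/ and /ʈ/ are both retroflex), so these forms are consistent with the same rule.
The trigger is the following segment, so the direction is regressive (anticipatory).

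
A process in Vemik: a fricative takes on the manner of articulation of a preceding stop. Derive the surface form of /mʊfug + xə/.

/x/ is a voiceless velar fricative. The preceding trigger /g/ is a stop, so /x/ must become a stop as well.
A voiceless velar stop is [k], so the surface segment is [k].

[mʊfugkə]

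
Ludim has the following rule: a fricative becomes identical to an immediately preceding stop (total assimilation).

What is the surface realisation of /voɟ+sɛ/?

[voɟɟɛ]

/s/ is the segment targeted by the rule; it sits immediately after /ɟ/, so it assimilates completely and surfaces as [ɟ].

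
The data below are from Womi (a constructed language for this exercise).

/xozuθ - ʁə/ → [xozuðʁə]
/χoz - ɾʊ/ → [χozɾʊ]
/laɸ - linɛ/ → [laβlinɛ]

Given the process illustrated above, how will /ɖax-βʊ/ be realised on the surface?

[ɖaɣβʊ]

The data show regressive voicing assimilation: /θ/ → [ð] before /ʁ/; /ɸ/ → [β] before /l/. In each pair only voicing changes, matching the following consonant, while place and manner stay constant.
No alternation appears in [χozɾʊ]: there the adjacent consonants already agree in voicing (/z/ and /ɾ/ are both voiced), so this form is consistent with the same rule.
/x/ is a voiceless velar fricative. The following trigger /β/ is voiced, so /x/ must become voiced as well.
The voiced velar fricative is [ɣ], so /x/ → [ɣ].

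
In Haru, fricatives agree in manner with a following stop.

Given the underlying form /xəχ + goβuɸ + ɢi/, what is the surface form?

[xəqgoβupɢi]

/χ/ is a voiceless uvular fricative. The following trigger /g/ is a stop, so /χ/ must become a stop as well.
A voiceless uvular stop is [q], so the surface segment is [q].
At the second juncture, /ɸ/ likewise becomes [p] adjacent to /ɢ/.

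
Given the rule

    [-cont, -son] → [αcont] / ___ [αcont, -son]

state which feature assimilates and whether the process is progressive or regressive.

regressive manner assimilation

The shared variable α links the value of [cont] on the target to that of the neighbouring obstruent. [cont] distinguishes stops from fricatives — a manner-of-articulation feature — so this is manner assimilation.
The conditioning segment sits to the right of the focus bar, meaning the trigger follows the segment that changes — regressive assimilation.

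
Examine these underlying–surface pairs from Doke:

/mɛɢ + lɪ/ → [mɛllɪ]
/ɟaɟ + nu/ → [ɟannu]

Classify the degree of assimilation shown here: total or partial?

total assimilation

Comparing underlying and surface forms, /ɢ/ → [l] is the alternation; the neighbouring /l/ is constant.
The output [l] is identical to the trigger /l/ — every feature (place, manner, voicing) has been copied — so this is total assimilation.
The other form behaves the same way: /ɟ/ → [n] before /n/ — in each case the output is a copy of the following consonant.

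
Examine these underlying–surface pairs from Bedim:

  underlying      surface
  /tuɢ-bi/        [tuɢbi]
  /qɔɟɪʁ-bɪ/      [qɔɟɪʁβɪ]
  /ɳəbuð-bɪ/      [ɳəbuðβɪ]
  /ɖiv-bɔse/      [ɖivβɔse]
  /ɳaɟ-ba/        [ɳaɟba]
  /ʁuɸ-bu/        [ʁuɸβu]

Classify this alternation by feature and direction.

progressive manner assimilation

The segment that alternates is /b/, which surfaces as [β] when adjacent to /ʁ/.
/b/ is a stop while /ʁ/ is a fricative; the output [β] is a fricative, matching the trigger — so the feature that spreads is manner.
Place and voice are unchanged, so the assimilation is partial, not total.
Checking the remaining alternations: /b/ → [β] after /ð/ (stop → fricative, matching a fricative); /b/ → [β] after /v/ (stop → fricative, matching a fricative); /b/ → [β] after /ɸ/ (stop → fricative, matching a fricative) — only manner changes, and always toward the preceding segment.
Nothing changes in [tuɢbi], [ɳaɟba]: there the adjacent consonants already agree in manner (/b/ and /ɢ/ are both stops; /b/ and /ɟ/ are both stops), so these forms are consistent with the same rule.
Since the segment that changes follows the conditioning segment, the assimilation is progressive.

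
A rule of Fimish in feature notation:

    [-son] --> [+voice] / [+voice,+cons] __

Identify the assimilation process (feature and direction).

The structural change is [+voice], and the conditioning segment [+voice,+cons] (a voiced consonant) is itself voiced, so the target comes to share the voicing of its neighbour — voicing assimilation.
Since the environment is written before the underscore, the trigger precedes the target; the direction is progressive.

progressive voicing assimilation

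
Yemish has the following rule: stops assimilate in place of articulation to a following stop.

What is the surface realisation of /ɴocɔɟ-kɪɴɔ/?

[ɴocɔgkɪɴɔ]

The rule targets /ɟ/ (voiced palatal stop), which sits before the trigger /k/ (velar).
Changing only its place to velar gives [g] — the voiced velar stop.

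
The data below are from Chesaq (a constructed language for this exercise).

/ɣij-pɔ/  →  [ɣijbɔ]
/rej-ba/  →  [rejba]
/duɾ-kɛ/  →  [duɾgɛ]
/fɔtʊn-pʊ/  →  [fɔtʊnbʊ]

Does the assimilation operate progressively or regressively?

progressive

The segment that alternates is /p/, which surfaces as [b] when adjacent to /j/.
The change voiceless → voiced matches the voicing of the preceding /j/, identifying this as voicing assimilation.
The other alternating forms pattern the same way: /k/ → [g] after /ɾ/ (voiceless → voiced, matching voiced); /p/ → [b] after /n/ (voiceless → voiced, matching voiced) — only voicing changes, and always toward the preceding segment.
Nothing changes in [rejba]: there the adjacent consonants already agree in voicing (/b/ and /j/ are both voiced), so this form is consistent with the same rule.
Since the segment that changes follows the conditioning segment, the assimilation is progressive.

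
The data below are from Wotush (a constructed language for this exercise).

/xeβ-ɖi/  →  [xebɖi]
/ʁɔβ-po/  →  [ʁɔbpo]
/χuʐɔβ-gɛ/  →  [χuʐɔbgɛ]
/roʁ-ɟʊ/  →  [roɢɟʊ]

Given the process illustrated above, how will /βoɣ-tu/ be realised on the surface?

[βogtu]

The data show regressive manner assimilation: /β/ → [b] before /ɖ/; /β/ → [b] before /p/; /β/ → [b] before /g/; /ʁ/ → [ɢ] before /ɟ/. In each pair only manner changes, matching the following consonant, while place and voice stay constant.
The rule targets /ɣ/ (voiced velar fricative), which sits before the trigger /t/ (stop).
A voiced velar stop is [g], so the surface segment is [g].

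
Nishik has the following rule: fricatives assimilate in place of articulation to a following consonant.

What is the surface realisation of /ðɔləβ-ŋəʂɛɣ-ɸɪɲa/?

The rule targets /β/ (voiced bilabial fricative), which sits before the trigger /ŋ/ (velar).
The voiced velar fricative is [ɣ], so /β/ → [ɣ].
At the second juncture, /ɣ/ likewise becomes [β] adjacent to /ɸ/.

[ðɔləɣŋəʂɛβɸɪɲa]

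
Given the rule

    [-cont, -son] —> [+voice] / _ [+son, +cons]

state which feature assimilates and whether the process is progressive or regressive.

regressive voicing assimilation

The structural change is [+voice], and the conditioning segment [+son, +cons] (a sonorant consonant) is itself voiced, so the target comes to share the voicing of its neighbour — voicing assimilation.
Since the environment is written after the underscore, the trigger follows the target; the direction is regressive.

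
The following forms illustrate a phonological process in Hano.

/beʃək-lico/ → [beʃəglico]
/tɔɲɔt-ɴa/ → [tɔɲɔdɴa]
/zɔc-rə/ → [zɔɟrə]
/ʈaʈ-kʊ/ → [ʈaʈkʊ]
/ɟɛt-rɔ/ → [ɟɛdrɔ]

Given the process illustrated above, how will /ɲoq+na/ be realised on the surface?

[ɲoɢna]

The data show regressive voicing assimilation: /k/ → [g] before /l/; /t/ → [d] before /ɴ/; /c/ → [ɟ] before /r/; /t/ → [d] before /r/. In each pair only voicing changes, matching the following consonant, while place and manner stay constant.
No alternation appears in [ʈaʈkʊ]: there the adjacent consonants already agree in voicing (/ʈ/ and /k/ are both voiceless), so this form is consistent with the same rule.
/q/ is a voiceless uvular stop. The following trigger /n/ is voiced, so /q/ must become voiced as well.
A voiced uvular stop is [ɢ], so the surface segment is [ɢ].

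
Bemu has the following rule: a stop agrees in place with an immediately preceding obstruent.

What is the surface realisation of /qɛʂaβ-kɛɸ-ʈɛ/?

The rule targets /k/ (voiceless velar stop), which sits after the trigger /β/ (bilabial).
The voiceless bilabial stop is [p], so /k/ → [p].
The same rule applies at the second boundary: /ʈ/ → [p] next to /ɸ/.

[qɛʂaβpɛɸpɛ]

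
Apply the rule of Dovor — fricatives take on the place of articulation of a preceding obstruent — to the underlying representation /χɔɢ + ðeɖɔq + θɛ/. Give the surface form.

[χɔɢʁeɖɔqχɛ]

/ð/ is a voiced dental fricative. The preceding trigger /ɢ/ is uvular, so /ð/ must become uvular as well.
A voiced uvular fricative is [ʁ], so the surface segment is [ʁ].
At the second juncture, /θ/ likewise becomes [χ] adjacent to /q/.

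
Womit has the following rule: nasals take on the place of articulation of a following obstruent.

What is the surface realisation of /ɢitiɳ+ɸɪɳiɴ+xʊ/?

The rule targets /ɳ/ (voiced retroflex nasal), which sits before the trigger /ɸ/ (bilabial).
A voiced bilabial nasal is [m], so the surface segment is [m].
At the second juncture, /ɴ/ likewise becomes [ŋ] adjacent to /x/.

[ɢitimɸɪɳiŋxʊ]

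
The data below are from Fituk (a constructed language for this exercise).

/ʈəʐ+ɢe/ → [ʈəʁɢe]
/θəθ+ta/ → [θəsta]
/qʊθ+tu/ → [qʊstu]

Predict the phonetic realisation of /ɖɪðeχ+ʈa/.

The data show regressive place assimilation: /ʐ/ → [ʁ] before /ɢ/; /θ/ → [s] before /t/. In each pair only place changes, matching the following consonant, while manner and voice stay constant.
The rule targets /χ/ (voiceless uvular fricative), which sits before the trigger /ʈ/ (retroflex).
The voiceless retroflex fricative is [ʂ], so /χ/ → [ʂ].

[ɖɪðeʂʈa]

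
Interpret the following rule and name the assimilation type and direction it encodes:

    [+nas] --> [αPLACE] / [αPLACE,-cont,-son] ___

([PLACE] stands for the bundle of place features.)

progressive place assimilation

The shared variable α links the value of the place features (abbreviated [PLACE]) on the target to the same value on the neighbouring segment, so place is the feature that assimilates.
The conditioning segment sits to the left of the focus bar, meaning the trigger precedes the segment that changes — progressive assimilation.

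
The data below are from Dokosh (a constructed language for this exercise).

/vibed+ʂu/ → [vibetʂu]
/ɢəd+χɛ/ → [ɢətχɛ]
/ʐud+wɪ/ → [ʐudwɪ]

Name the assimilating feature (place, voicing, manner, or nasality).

The segment that alternates is /d/, which surfaces as [t] when adjacent to /ʂ/.
The change voiced → voiceless matches the voicing of the following /ʂ/, identifying this as voicing assimilation.
The other alternating form patterns the same way: /d/ → [t] before /χ/ (voiced → voiceless, matching voiceless) — only voicing changes, and always toward the following segment.
No alternation appears in [ʐudwɪ]: there the adjacent consonants already agree in voicing (/d/ and /w/ are both voiced), so this form is consistent with the same rule.

voicing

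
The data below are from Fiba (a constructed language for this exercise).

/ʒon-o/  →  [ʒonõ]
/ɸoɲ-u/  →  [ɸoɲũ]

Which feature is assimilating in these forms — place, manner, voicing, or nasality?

The vowel /o/ surfaces as nasalised [õ] next to the preceding nasal /n/ — it has acquired the [+nasal] feature of its neighbour.
Likewise in the remaining data: /u/ → [ũ] after /ɲ/ — each time a vowel is nasalised next to a preceding nasal.

nasality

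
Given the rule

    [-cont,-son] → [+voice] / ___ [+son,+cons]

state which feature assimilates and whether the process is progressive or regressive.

regressive voicing assimilation

The structural change is [+voice], and the conditioning segment [+son,+cons] (a sonorant consonant) is itself voiced, so the target comes to share the voicing of its neighbour — voicing assimilation.
The conditioning segment sits to the right of the focus bar, meaning the trigger follows the segment that changes — regressive assimilation.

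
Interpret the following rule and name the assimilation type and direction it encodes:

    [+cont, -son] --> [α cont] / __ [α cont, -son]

regressive manner assimilation

The rule copies [cont] (continuancy) from the environment onto the target fricatives; since [±cont] encodes the stop/fricative manner contrast, the assimilating dimension is manner.
The conditioning segment sits to the right of the focus bar, meaning the trigger follows the segment that changes — regressive assimilation.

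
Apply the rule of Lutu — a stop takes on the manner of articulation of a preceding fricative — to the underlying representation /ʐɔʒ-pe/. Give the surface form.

The rule targets /p/ (voiceless bilabial stop), which sits after the trigger /ʒ/ (fricative).
Changing only its manner to fricative gives [ɸ] — the voiceless bilabial fricative.

[ʐɔʒɸe]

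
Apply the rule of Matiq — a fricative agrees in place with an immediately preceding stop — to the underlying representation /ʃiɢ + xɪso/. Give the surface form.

The rule targets /x/ (voiceless velar fricative), which sits after the trigger /ɢ/ (uvular).
A voiceless uvular fricative is [χ], so the surface segment is [χ].

[ʃiɢχɪso]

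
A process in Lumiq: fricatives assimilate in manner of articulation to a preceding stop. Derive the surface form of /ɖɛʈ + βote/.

The rule targets /β/ (voiced bilabial fricative), which sits after the trigger /ʈ/ (stop).
Changing only its manner to stop gives [b] — the voiced bilabial stop.

[ɖɛʈbote]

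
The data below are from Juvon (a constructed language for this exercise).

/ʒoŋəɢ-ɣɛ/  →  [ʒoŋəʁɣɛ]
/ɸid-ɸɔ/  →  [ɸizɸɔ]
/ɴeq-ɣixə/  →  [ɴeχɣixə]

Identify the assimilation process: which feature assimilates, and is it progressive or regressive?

regressive manner assimilation

The segment that alternates is /ɢ/, which surfaces as [ʁ] when adjacent to /ɣ/.
The change stop → fricative matches the manner of the following /ɣ/, identifying this as manner assimilation.
Place and voice are unchanged, so the assimilation is partial, not total.
The other alternating forms pattern the same way: /d/ → [z] before /ɸ/ (stop → fricative, matching a fricative); /q/ → [χ] before /ɣ/ (stop → fricative, matching a fricative) — only manner changes, and always toward the following segment.
Since the segment that changes precedes the conditioning segment, the assimilation is regressive.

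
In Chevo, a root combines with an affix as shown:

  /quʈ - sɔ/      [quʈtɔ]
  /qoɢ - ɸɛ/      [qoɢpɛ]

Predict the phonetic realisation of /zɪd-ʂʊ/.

[zɪdʈʊ]

The data show progressive manner assimilation: /s/ → [t] after /ʈ/; /ɸ/ → [p] after /ɢ/. In each pair only manner changes, matching the preceding consonant, while place and voice stay constant.
/ʂ/ is a voiceless retroflex fricative. The preceding trigger /d/ is a stop, so /ʂ/ must become a stop as well.
A voiceless retroflex stop is [ʈ], so the surface segment is [ʈ].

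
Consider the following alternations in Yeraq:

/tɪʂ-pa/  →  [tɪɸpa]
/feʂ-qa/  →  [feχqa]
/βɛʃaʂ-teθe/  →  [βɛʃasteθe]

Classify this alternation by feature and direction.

Underlying /ʂ/ is realised as [ɸ] next to /p/; /p/ itself does not change.
/ʂ/ is retroflex while /p/ is bilabial; the output [ɸ] is bilabial, matching the trigger — so the feature that spreads is place.
Manner and voice are unchanged, so the assimilation is partial, not total.
The other alternating forms pattern the same way: /ʂ/ → [χ] before /q/ (retroflex → uvular, matching uvular); /ʂ/ → [s] before /t/ (retroflex → alveolar, matching alveolar) — only place changes, and always toward the following segment.
Since the segment that changes precedes the conditioning segment, the assimilation is regressive.

regressive place assimilation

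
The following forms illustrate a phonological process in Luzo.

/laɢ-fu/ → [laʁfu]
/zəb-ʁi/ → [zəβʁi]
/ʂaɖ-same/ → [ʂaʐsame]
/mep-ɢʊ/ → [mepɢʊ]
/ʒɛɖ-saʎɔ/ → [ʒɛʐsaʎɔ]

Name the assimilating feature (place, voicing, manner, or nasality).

manner

Underlying /ɢ/ is realised as [ʁ] next to /f/; /f/ itself does not change.
/ɢ/ is a stop while /f/ is a fricative; the output [ʁ] is a fricative, matching the trigger — so the feature that spreads is manner.
The other alternating forms pattern the same way: /b/ → [β] before /ʁ/ (stop → fricative, matching a fricative); /ɖ/ → [ʐ] before /s/ (stop → fricative, matching a fricative) — only manner changes, and always toward the following segment.
No alternation appears in [mepɢʊ]: there the adjacent consonants already agree in manner (/p/ and /ɢ/ are both stops), so this form is consistent with the same rule.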